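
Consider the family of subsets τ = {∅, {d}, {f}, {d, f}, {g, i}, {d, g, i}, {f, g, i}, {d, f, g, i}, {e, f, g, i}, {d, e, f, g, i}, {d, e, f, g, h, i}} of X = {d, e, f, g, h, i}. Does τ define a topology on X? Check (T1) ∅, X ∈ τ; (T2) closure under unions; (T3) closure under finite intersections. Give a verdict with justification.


τ IS a topology on X.

Axiom (T1): ∅ ∈ τ? Yes; X ∈ τ? Yes.
Axiom (T2/T3): check pairwise unions and intersections of members of τ.
All pairwise intersections and unions checked — each lies in τ. Therefore τ satisfies (T1), (T2), (T3): it IS a topology on X.


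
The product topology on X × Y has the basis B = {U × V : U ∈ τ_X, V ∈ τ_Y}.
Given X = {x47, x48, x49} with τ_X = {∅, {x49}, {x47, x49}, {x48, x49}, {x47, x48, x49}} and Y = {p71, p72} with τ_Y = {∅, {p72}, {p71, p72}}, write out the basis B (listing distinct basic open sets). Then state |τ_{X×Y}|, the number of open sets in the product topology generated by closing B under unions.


Basis B = {∅ × ∅, {x49} × {p72}, {x47, x49} × {p72}, {x48, x49} × {p72}, {x49} × {p71, p72}, {x47, x48, x49} × {p72}, {x47, x49} × {p71, p72}, {x48, x49} × {p71, p72}, {x47, x48, x49} × {p71, p72}}; |τ_{X×Y}| = 14.

Enumerate products U × V with U ∈ τ_X, V ∈ τ_Y (deduplicated):
  ∅ × ∅ = {} (∅)
  {x49} × {p72} = {(x49,p72)}
  {x47, x49} × {p72} = {(x47,p72), (x49,p72)}
  {x48, x49} × {p72} = {(x48,p72), (x49,p72)}
  {x49} × {p71, p72} = {(x49,p71), (x49,p72)}
  {x47, x48, x49} × {p72} = {(x47,p72), (x48,p72), (x49,p72)}
  {x47, x49} × {p71, p72} = {(x47,p71), (x47,p72), (x49,p71), (x49,p72)}
  {x48, x49} × {p71, p72} = {(x48,p71), (x48,p72), (x49,p71), (x49,p72)}
  {x47, x48, x49} × {p71, p72} = {(x47,p71), (x47,p72), (x48,p71), (x48,p72), (x49,p71), (x49,p72)}
These 9 distinct sets form the basis B.
Close under arbitrary unions to get τ_{X×Y}; counting gives |τ_{X×Y}| = 14.


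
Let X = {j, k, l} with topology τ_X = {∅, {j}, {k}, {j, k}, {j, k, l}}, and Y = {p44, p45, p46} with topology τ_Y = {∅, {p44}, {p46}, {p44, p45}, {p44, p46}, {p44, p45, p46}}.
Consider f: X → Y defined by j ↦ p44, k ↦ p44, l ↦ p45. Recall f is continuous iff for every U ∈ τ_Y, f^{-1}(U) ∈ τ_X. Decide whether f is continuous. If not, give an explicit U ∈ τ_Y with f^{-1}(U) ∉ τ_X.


f IS continuous.

Compute f^{-1}(U) for each U ∈ τ_Y:
  U = ∅: f^{-1}(U) = ∅ ∈ τ_X ✓.
  U = {p44}: f^{-1}(U) = {j, k} ∈ τ_X ✓.
  U = {p46}: f^{-1}(U) = ∅ ∈ τ_X ✓.
  U = {p44, p45}: f^{-1}(U) = {j, k, l} ∈ τ_X ✓.
  U = {p44, p46}: f^{-1}(U) = {j, k} ∈ τ_X ✓.
  U = {p44, p45, p46}: f^{-1}(U) = {j, k, l} ∈ τ_X ✓.
Every preimage lies in τ_X, so f IS continuous.


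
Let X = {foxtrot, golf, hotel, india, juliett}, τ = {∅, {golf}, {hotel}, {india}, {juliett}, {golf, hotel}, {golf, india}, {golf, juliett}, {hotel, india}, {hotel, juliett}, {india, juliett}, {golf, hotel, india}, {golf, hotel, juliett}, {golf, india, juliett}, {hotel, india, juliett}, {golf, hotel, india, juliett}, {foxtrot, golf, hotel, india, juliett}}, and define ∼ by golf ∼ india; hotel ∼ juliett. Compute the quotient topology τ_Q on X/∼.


X/∼ = {[foxtrot], [golf=india], [hotel=juliett]}; |τ_Q| = 5.

Equivalence classes: [foxtrot], [golf=india], [hotel=juliett].
Quotient map π: X → X/∼ sends foxtrot ↦ [foxtrot], golf ↦ [golf=india], hotel ↦ [hotel=juliett], india ↦ [golf=india], juliett ↦ [hotel=juliett].
For each subset V ⊆ X/∼, compute π^{-1}(V) ⊆ X and check whether π^{-1}(V) ∈ τ. V is open in τ_Q iff π^{-1}(V) ∈ τ.
  V = {}: π^{-1}(V) = ∅ ∈ τ ✓.
  V = {[foxtrot]}: π^{-1}(V) = {foxtrot} ∉ τ ✗.
  V = {[golf=india]}: π^{-1}(V) = {golf, india} ∈ τ ✓.
  V = {[foxtrot], [golf=india]}: π^{-1}(V) = {foxtrot, golf, india} ∉ τ ✗.
  V = {[hotel=juliett]}: π^{-1}(V) = {hotel, juliett} ∈ τ ✓.
  V = {[foxtrot], [hotel=juliett]}: π^{-1}(V) = {foxtrot, hotel, juliett} ∉ τ ✗.
  V = {[golf=india], [hotel=juliett]}: π^{-1}(V) = {golf, hotel, india, juliett} ∈ τ ✓.
  V = {[foxtrot], [golf=india], [hotel=juliett]}: π^{-1}(V) = {foxtrot, golf, hotel, india, juliett} ∈ τ ✓.
Open sets in the quotient: τ_Q = {{}, {[golf=india]}, {[hotel=juliett]}, {[golf=india], [hotel=juliett]}, {[foxtrot], [golf=india], [hotel=juliett]}} (5 elements).


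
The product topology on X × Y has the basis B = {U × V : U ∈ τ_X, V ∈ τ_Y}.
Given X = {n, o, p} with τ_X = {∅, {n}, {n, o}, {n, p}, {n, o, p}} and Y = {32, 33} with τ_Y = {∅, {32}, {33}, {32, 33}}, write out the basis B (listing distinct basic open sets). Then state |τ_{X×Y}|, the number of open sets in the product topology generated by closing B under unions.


Basis B = {∅ × ∅, {n} × {32}, {n} × {33}, {n} × {32, 33}, {n, o} × {32}, {n, p} × {32}, {n, o} × {33}, {n, p} × {33}, {n, o, p} × {32}, {n, o, p} × {33}, {n, o} × {32, 33}, {n, p} × {32, 33}, {n, o, p} × {32, 33}}; |τ_{X×Y}| = 25.

Enumerate products U × V with U ∈ τ_X, V ∈ τ_Y (deduplicated):
  ∅ × ∅ = {} (∅)
  {n} × {32} = {(n,32)}
  {n} × {33} = {(n,33)}
  {n} × {32, 33} = {(n,32), (n,33)}
  {n, o} × {32} = {(n,32), (o,32)}
  {n, p} × {32} = {(n,32), (p,32)}
  {n, o} × {33} = {(n,33), (o,33)}
  {n, p} × {33} = {(n,33), (p,33)}
  {n, o, p} × {32} = {(n,32), (o,32), (p,32)}
  {n, o, p} × {33} = {(n,33), (o,33), (p,33)}
  {n, o} × {32, 33} = {(n,32), (n,33), (o,32), (o,33)}
  {n, p} × {32, 33} = {(n,32), (n,33), (p,32), (p,33)}
  {n, o, p} × {32, 33} = {(n,32), (n,33), (o,32), (o,33), (p,32), (p,33)}
These 13 distinct sets form the basis B.
Close under arbitrary unions to get τ_{X×Y}; counting gives |τ_{X×Y}| = 25.


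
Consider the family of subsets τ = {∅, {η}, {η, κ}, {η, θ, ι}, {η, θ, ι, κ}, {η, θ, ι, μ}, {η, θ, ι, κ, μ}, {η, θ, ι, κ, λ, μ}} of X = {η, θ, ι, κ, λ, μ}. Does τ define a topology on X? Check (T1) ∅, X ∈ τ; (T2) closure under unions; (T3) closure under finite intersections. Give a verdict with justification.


τ IS a topology on X.

Axiom (T1): ∅ ∈ τ? Yes; X ∈ τ? Yes.
Axiom (T2/T3): check pairwise unions and intersections of members of τ.
All pairwise intersections and unions checked — each lies in τ. Therefore τ satisfies (T1), (T2), (T3): it IS a topology on X.


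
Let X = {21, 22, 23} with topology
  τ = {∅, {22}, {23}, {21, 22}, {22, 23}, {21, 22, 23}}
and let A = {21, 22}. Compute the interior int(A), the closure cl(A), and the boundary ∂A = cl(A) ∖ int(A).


int(A) = {21, 22}, cl(A) = {21, 22}, ∂A = ∅.

Closed sets in (X, τ) are complements of opens:
  closed(X, τ) = {∅, {21}, {23}, {21, 22}, {21, 23}, {21, 22, 23}}.
int(A) = ⋃ {U ∈ τ : U ⊆ A}. Opens contained in A: ∅, {22}, {21, 22}.
Taking the union of these: int(A) = {21, 22}.
cl(A) = ⋂ {C closed : A ⊆ C}. Closed sets containing A: {21, 22}, {21, 22, 23}.
Intersecting these: cl(A) = {21, 22}.
∂A = cl(A) ∖ int(A) = {21, 22} ∖ {21, 22} = ∅.


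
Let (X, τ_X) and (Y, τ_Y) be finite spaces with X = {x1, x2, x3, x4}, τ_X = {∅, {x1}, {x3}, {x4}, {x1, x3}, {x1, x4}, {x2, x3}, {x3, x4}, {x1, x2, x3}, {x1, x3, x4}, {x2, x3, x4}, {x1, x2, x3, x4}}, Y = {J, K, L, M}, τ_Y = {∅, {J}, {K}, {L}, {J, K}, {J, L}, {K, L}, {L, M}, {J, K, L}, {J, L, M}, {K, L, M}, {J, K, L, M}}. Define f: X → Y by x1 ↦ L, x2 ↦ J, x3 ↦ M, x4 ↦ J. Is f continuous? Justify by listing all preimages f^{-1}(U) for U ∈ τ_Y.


f is NOT continuous.

Compute f^{-1}(U) for each U ∈ τ_Y:
  U = ∅: f^{-1}(U) = ∅ ∈ τ_X ✓.
  U = {J}: f^{-1}(U) = {x2, x4} ∉ τ_X ✗.
  U = {K}: f^{-1}(U) = ∅ ∈ τ_X ✓.
  U = {L}: f^{-1}(U) = {x1} ∈ τ_X ✓.
  U = {J, K}: f^{-1}(U) = {x2, x4} ∉ τ_X ✗.
  U = {J, L}: f^{-1}(U) = {x1, x2, x4} ∉ τ_X ✗.
  U = {K, L}: f^{-1}(U) = {x1} ∈ τ_X ✓.
  U = {L, M}: f^{-1}(U) = {x1, x3} ∈ τ_X ✓.
  U = {J, K, L}: f^{-1}(U) = {x1, x2, x4} ∉ τ_X ✗.
  U = {J, L, M}: f^{-1}(U) = {x1, x2, x3, x4} ∈ τ_X ✓.
  U = {K, L, M}: f^{-1}(U) = {x1, x3} ∈ τ_X ✓.
  U = {J, K, L, M}: f^{-1}(U) = {x1, x2, x3, x4} ∈ τ_X ✓.
Found U = {J} with f^{-1}(U) = {x2, x4} not in τ_X. Therefore f is NOT continuous.


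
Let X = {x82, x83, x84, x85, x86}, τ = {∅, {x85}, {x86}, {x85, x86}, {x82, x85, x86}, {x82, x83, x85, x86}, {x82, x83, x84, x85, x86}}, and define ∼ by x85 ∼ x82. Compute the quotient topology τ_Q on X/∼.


X/∼ = {[x82=x85], [x83], [x84], [x86]}; |τ_Q| = 5.

Equivalence classes: [x82=x85], [x83], [x84], [x86].
Quotient map π: X → X/∼ sends x82 ↦ [x82=x85], x83 ↦ [x83], x84 ↦ [x84], x85 ↦ [x82=x85], x86 ↦ [x86].
For each subset V ⊆ X/∼, compute π^{-1}(V) ⊆ X and check whether π^{-1}(V) ∈ τ. V is open in τ_Q iff π^{-1}(V) ∈ τ.
  V = {}: π^{-1}(V) = ∅ ∈ τ ✓.
  V = {[x82=x85]}: π^{-1}(V) = {x82, x85} ∉ τ ✗.
  V = {[x83]}: π^{-1}(V) = {x83} ∉ τ ✗.
  V = {[x82=x85], [x83]}: π^{-1}(V) = {x82, x83, x85} ∉ τ ✗.
  V = {[x84]}: π^{-1}(V) = {x84} ∉ τ ✗.
  V = {[x82=x85], [x84]}: π^{-1}(V) = {x82, x84, x85} ∉ τ ✗.
  V = {[x83], [x84]}: π^{-1}(V) = {x83, x84} ∉ τ ✗.
  V = {[x82=x85], [x83], [x84]}: π^{-1}(V) = {x82, x83, x84, x85} ∉ τ ✗.
  V = {[x86]}: π^{-1}(V) = {x86} ∈ τ ✓.
  V = {[x82=x85], [x86]}: π^{-1}(V) = {x82, x85, x86} ∈ τ ✓.
  V = {[x83], [x86]}: π^{-1}(V) = {x83, x86} ∉ τ ✗.
  V = {[x82=x85], [x83], [x86]}: π^{-1}(V) = {x82, x83, x85, x86} ∈ τ ✓.
  V = {[x84], [x86]}: π^{-1}(V) = {x84, x86} ∉ τ ✗.
  V = {[x82=x85], [x84], [x86]}: π^{-1}(V) = {x82, x84, x85, x86} ∉ τ ✗.
  V = {[x83], [x84], [x86]}: π^{-1}(V) = {x83, x84, x86} ∉ τ ✗.
  V = {[x82=x85], [x83], [x84], [x86]}: π^{-1}(V) = {x82, x83, x84, x85, x86} ∈ τ ✓.
Open sets in the quotient: τ_Q = {{}, {[x86]}, {[x82=x85], [x86]}, {[x82=x85], [x83], [x86]}, {[x82=x85], [x83], [x84], [x86]}} (5 elements).


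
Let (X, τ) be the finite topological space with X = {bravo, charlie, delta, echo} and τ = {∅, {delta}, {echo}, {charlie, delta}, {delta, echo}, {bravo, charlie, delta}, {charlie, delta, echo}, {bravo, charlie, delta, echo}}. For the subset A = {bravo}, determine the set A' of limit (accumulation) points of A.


A' = ∅

For each x ∈ X, list the open sets U ∈ τ with x ∈ U, then check whether U ∩ (A ∖ {x}) ≠ ∅ for every such U.
  x = bravo: open {bravo, charlie, delta} ∋ x has {bravo, charlie, delta} ∩ (A ∖ {bravo}) = ∅, so x is NOT a limit point.
  x = charlie: open {charlie, delta} ∋ x has {charlie, delta} ∩ (A ∖ {charlie}) = ∅, so x is NOT a limit point.
  x = delta: open {delta} ∋ x has {delta} ∩ (A ∖ {delta}) = ∅, so x is NOT a limit point.
  x = echo: open {echo} ∋ x has {echo} ∩ (A ∖ {echo}) = ∅, so x is NOT a limit point.
Collecting: A' = ∅.


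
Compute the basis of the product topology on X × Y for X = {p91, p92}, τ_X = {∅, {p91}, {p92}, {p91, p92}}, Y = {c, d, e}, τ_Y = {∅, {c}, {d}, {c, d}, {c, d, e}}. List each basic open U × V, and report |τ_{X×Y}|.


Basis B = {∅ × ∅, {p91} × {c}, {p91} × {d}, {p92} × {c}, {p92} × {d}, {p91} × {c, d}, {p91, p92} × {c}, {p91, p92} × {d}, {p92} × {c, d}, {p91} × {c, d, e}, {p92} × {c, d, e}, {p91, p92} × {c, d}, {p91, p92} × {c, d, e}}; |τ_{X×Y}| = 25.

Enumerate products U × V with U ∈ τ_X, V ∈ τ_Y (deduplicated):
  ∅ × ∅ = {} (∅)
  {p91} × {c} = {(p91,c)}
  {p91} × {d} = {(p91,d)}
  {p92} × {c} = {(p92,c)}
  {p92} × {d} = {(p92,d)}
  {p91} × {c, d} = {(p91,c), (p91,d)}
  {p91, p92} × {c} = {(p91,c), (p92,c)}
  {p91, p92} × {d} = {(p91,d), (p92,d)}
  {p92} × {c, d} = {(p92,c), (p92,d)}
  {p91} × {c, d, e} = {(p91,c), (p91,d), (p91,e)}
  {p92} × {c, d, e} = {(p92,c), (p92,d), (p92,e)}
  {p91, p92} × {c, d} = {(p91,c), (p91,d), (p92,c), (p92,d)}
  {p91, p92} × {c, d, e} = {(p91,c), (p91,d), (p91,e), (p92,c), (p92,d), (p92,e)}
These 13 distinct sets form the basis B.
Close under arbitrary unions to get τ_{X×Y}; counting gives |τ_{X×Y}| = 25.


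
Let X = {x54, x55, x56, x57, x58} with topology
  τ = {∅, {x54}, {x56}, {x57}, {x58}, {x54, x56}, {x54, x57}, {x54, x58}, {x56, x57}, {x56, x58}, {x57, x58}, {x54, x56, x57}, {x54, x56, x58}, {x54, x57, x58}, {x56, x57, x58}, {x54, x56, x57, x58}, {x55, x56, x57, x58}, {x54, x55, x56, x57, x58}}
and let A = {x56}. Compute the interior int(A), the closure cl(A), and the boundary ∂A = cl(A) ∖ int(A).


int(A) = {x56}, cl(A) = {x55, x56}, ∂A = {x55}.

Closed sets in (X, τ) are complements of opens:
  closed(X, τ) = {∅, {x54}, {x55}, {x54, x55}, {x55, x56}, {x55, x57}, {x55, x58}, {x54, x55, x56}, {x54, x55, x57}, {x54, x55, x58}, {x55, x56, x57}, {x55, x56, x58}, {x55, x57, x58}, {x54, x55, x56, x57}, {x54, x55, x56, x58}, {x54, x55, x57, x58}, {x55, x56, x57, x58}, {x54, x55, x56, x57, x58}}.
int(A) = ⋃ {U ∈ τ : U ⊆ A}. Opens contained in A: ∅, {x56}.
Taking the union of these: int(A) = {x56}.
cl(A) = ⋂ {C closed : A ⊆ C}. Closed sets containing A: {x55, x56}, {x54, x55, x56}, {x55, x56, x57}, {x55, x56, x58}, {x54, x55, x56, x57}, {x54, x55, x56, x58}, {x55, x56, x57, x58}, {x54, x55, x56, x57, x58}.
Intersecting these: cl(A) = {x55, x56}.
∂A = cl(A) ∖ int(A) = {x55, x56} ∖ {x56} = {x55}.


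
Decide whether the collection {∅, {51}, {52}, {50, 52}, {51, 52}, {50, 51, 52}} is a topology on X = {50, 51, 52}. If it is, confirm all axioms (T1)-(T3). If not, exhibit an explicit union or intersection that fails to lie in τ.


τ IS a topology on X.

Axiom (T1): ∅ ∈ τ? Yes; X ∈ τ? Yes.
Axiom (T2/T3): check pairwise unions and intersections of members of τ.
All pairwise intersections and unions checked — each lies in τ. Therefore τ satisfies (T1), (T2), (T3): it IS a topology on X.


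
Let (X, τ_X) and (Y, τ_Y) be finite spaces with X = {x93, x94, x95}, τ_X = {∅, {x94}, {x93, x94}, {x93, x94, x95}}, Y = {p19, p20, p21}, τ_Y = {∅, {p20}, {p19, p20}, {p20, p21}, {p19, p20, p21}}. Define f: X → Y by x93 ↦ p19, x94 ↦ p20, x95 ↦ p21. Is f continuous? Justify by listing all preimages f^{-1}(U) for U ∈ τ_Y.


f is NOT continuous.

Compute f^{-1}(U) for each U ∈ τ_Y:
  U = ∅: f^{-1}(U) = ∅ ∈ τ_X ✓.
  U = {p20}: f^{-1}(U) = {x94} ∈ τ_X ✓.
  U = {p19, p20}: f^{-1}(U) = {x93, x94} ∈ τ_X ✓.
  U = {p20, p21}: f^{-1}(U) = {x94, x95} ∉ τ_X ✗.
  U = {p19, p20, p21}: f^{-1}(U) = {x93, x94, x95} ∈ τ_X ✓.
Found U = {p20, p21} with f^{-1}(U) = {x94, x95} not in τ_X. Therefore f is NOT continuous.


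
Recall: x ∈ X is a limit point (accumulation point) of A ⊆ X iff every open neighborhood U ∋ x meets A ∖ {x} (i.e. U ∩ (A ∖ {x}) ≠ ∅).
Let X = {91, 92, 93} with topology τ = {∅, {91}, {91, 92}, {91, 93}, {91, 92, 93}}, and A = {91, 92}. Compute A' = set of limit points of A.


A' = {92, 93}

For each x ∈ X, list the open sets U ∈ τ with x ∈ U, then check whether U ∩ (A ∖ {x}) ≠ ∅ for every such U.
  x = 91: open {91} ∋ x has {91} ∩ (A ∖ {91}) = ∅, so x is NOT a limit point.
  x = 92: opens ∋ x are {91, 92}, {91, 92, 93}; each meets A ∖ {92}, so x IS a limit point.
  x = 93: opens ∋ x are {91, 93}, {91, 92, 93}; each meets A ∖ {93}, so x IS a limit point.
Collecting: A' = {92, 93}.


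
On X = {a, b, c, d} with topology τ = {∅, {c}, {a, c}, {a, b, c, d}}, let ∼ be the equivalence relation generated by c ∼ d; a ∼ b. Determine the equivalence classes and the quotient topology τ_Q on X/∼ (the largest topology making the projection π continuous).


X/∼ = {[a=b], [c=d]}; |τ_Q| = 2.

Equivalence classes: [a=b], [c=d].
Quotient map π: X → X/∼ sends a ↦ [a=b], b ↦ [a=b], c ↦ [c=d], d ↦ [c=d].
For each subset V ⊆ X/∼, compute π^{-1}(V) ⊆ X and check whether π^{-1}(V) ∈ τ. V is open in τ_Q iff π^{-1}(V) ∈ τ.
  V = {}: π^{-1}(V) = ∅ ∈ τ ✓.
  V = {[a=b]}: π^{-1}(V) = {a, b} ∉ τ ✗.
  V = {[c=d]}: π^{-1}(V) = {c, d} ∉ τ ✗.
  V = {[a=b], [c=d]}: π^{-1}(V) = {a, b, c, d} ∈ τ ✓.
Open sets in the quotient: τ_Q = {{}, {[a=b], [c=d]}} (2 elements).


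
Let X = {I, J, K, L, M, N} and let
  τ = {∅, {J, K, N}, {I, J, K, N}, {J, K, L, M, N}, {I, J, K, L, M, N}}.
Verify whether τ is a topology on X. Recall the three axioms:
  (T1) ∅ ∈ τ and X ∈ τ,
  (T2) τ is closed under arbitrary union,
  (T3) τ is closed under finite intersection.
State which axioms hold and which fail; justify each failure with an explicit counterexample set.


τ IS a topology on X.

Axiom (T1): ∅ ∈ τ? Yes; X ∈ τ? Yes.
Axiom (T2/T3): check pairwise unions and intersections of members of τ.
All pairwise intersections and unions checked — each lies in τ. Therefore τ satisfies (T1), (T2), (T3): it IS a topology on X.


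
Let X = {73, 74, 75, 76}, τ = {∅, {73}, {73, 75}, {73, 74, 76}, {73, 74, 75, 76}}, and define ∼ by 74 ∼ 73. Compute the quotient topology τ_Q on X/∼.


X/∼ = {[73=74], [75], [76]}; |τ_Q| = 3.

Equivalence classes: [73=74], [75], [76].
Quotient map π: X → X/∼ sends 73 ↦ [73=74], 74 ↦ [73=74], 75 ↦ [75], 76 ↦ [76].
For each subset V ⊆ X/∼, compute π^{-1}(V) ⊆ X and check whether π^{-1}(V) ∈ τ. V is open in τ_Q iff π^{-1}(V) ∈ τ.
  V = {}: π^{-1}(V) = ∅ ∈ τ ✓.
  V = {[73=74]}: π^{-1}(V) = {73, 74} ∉ τ ✗.
  V = {[75]}: π^{-1}(V) = {75} ∉ τ ✗.
  V = {[73=74], [75]}: π^{-1}(V) = {73, 74, 75} ∉ τ ✗.
  V = {[76]}: π^{-1}(V) = {76} ∉ τ ✗.
  V = {[73=74], [76]}: π^{-1}(V) = {73, 74, 76} ∈ τ ✓.
  V = {[75], [76]}: π^{-1}(V) = {75, 76} ∉ τ ✗.
  V = {[73=74], [75], [76]}: π^{-1}(V) = {73, 74, 75, 76} ∈ τ ✓.
Open sets in the quotient: τ_Q = {{}, {[73=74], [76]}, {[73=74], [75], [76]}} (3 elements).


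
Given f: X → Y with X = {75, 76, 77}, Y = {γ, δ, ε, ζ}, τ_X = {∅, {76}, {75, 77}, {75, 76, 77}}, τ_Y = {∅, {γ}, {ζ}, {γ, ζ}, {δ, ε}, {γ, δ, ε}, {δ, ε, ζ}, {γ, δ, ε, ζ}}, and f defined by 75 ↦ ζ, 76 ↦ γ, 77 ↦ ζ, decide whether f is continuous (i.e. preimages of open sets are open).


f IS continuous.

Compute f^{-1}(U) for each U ∈ τ_Y:
  U = ∅: f^{-1}(U) = ∅ ∈ τ_X ✓.
  U = {γ}: f^{-1}(U) = {76} ∈ τ_X ✓.
  U = {ζ}: f^{-1}(U) = {75, 77} ∈ τ_X ✓.
  U = {γ, ζ}: f^{-1}(U) = {75, 76, 77} ∈ τ_X ✓.
  U = {δ, ε}: f^{-1}(U) = ∅ ∈ τ_X ✓.
  U = {γ, δ, ε}: f^{-1}(U) = {76} ∈ τ_X ✓.
  U = {δ, ε, ζ}: f^{-1}(U) = {75, 77} ∈ τ_X ✓.
  U = {γ, δ, ε, ζ}: f^{-1}(U) = {75, 76, 77} ∈ τ_X ✓.
Every preimage lies in τ_X, so f IS continuous.


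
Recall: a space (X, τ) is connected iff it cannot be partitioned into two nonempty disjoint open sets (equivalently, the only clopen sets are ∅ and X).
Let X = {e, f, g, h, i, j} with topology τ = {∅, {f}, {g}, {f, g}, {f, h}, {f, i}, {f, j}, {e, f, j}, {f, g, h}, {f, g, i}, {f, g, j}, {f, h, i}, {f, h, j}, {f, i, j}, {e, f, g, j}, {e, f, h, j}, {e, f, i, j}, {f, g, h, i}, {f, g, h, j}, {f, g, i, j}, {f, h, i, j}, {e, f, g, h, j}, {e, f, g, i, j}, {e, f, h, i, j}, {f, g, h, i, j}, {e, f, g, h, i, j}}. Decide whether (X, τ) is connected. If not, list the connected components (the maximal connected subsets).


(X, τ) is disconnected; components = [{g}, {e, f, h, i, j}].

Find clopen sets (U ∈ τ with X ∖ U ∈ τ):
  U = ∅, X ∖ U = {e, f, g, h, i, j} — both open, so U is clopen.
  U = {g}, X ∖ U = {e, f, h, i, j} — both open, so U is clopen.
  U = {e, f, h, i, j}, X ∖ U = {g} — both open, so U is clopen.
  U = {e, f, g, h, i, j}, X ∖ U = ∅ — both open, so U is clopen.
Nontrivial clopen(s) exist: e.g. {e, f, h, i, j}. So (X, τ) is disconnected.
Compute connected components by grouping points that agree on all clopens:
  component: {g}
  component: {e, f, h, i, j}


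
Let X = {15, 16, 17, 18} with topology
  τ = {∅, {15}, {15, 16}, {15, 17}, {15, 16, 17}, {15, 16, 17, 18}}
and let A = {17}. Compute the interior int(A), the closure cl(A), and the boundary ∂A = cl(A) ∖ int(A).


int(A) = ∅, cl(A) = {17, 18}, ∂A = {17, 18}.

Closed sets in (X, τ) are complements of opens:
  closed(X, τ) = {∅, {18}, {16, 18}, {17, 18}, {16, 17, 18}, {15, 16, 17, 18}}.
int(A) = ⋃ {U ∈ τ : U ⊆ A}. Opens contained in A: ∅.
Taking the union of these: int(A) = ∅.
cl(A) = ⋂ {C closed : A ⊆ C}. Closed sets containing A: {17, 18}, {16, 17, 18}, {15, 16, 17, 18}.
Intersecting these: cl(A) = {17, 18}.
∂A = cl(A) ∖ int(A) = {17, 18} ∖ ∅ = {17, 18}.


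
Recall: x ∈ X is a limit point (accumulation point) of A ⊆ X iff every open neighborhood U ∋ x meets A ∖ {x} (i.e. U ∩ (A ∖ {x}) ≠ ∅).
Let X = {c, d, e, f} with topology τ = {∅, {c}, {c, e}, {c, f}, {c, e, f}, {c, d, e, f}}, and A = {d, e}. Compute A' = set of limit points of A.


A' = {d}

For each x ∈ X, list the open sets U ∈ τ with x ∈ U, then check whether U ∩ (A ∖ {x}) ≠ ∅ for every such U.
  x = c: open {c} ∋ x has {c} ∩ (A ∖ {c}) = ∅, so x is NOT a limit point.
  x = d: opens ∋ x are {c, d, e, f}; each meets A ∖ {d}, so x IS a limit point.
  x = e: open {c, e} ∋ x has {c, e} ∩ (A ∖ {e}) = ∅, so x is NOT a limit point.
  x = f: open {c, f} ∋ x has {c, f} ∩ (A ∖ {f}) = ∅, so x is NOT a limit point.
Collecting: A' = {d}.


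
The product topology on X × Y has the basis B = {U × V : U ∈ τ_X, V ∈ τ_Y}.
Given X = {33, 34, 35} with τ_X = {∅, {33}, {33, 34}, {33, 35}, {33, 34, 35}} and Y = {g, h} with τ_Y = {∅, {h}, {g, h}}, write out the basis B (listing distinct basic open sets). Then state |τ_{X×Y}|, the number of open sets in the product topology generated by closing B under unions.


Basis B = {∅ × ∅, {33} × {h}, {33} × {g, h}, {33, 34} × {h}, {33, 35} × {h}, {33, 34, 35} × {h}, {33, 34} × {g, h}, {33, 35} × {g, h}, {33, 34, 35} × {g, h}}; |τ_{X×Y}| = 14.

Enumerate products U × V with U ∈ τ_X, V ∈ τ_Y (deduplicated):
  ∅ × ∅ = {} (∅)
  {33} × {h} = {(33,h)}
  {33} × {g, h} = {(33,g), (33,h)}
  {33, 34} × {h} = {(33,h), (34,h)}
  {33, 35} × {h} = {(33,h), (35,h)}
  {33, 34, 35} × {h} = {(33,h), (34,h), (35,h)}
  {33, 34} × {g, h} = {(33,g), (33,h), (34,g), (34,h)}
  {33, 35} × {g, h} = {(33,g), (33,h), (35,g), (35,h)}
  {33, 34, 35} × {g, h} = {(33,g), (33,h), (34,g), (34,h), (35,g), (35,h)}
These 9 distinct sets form the basis B.
Close under arbitrary unions to get τ_{X×Y}; counting gives |τ_{X×Y}| = 14.


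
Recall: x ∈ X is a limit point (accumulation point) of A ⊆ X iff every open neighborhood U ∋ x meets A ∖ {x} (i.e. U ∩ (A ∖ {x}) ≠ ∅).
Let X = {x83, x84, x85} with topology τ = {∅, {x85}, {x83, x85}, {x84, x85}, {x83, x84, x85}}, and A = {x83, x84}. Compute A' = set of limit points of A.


A' = ∅

For each x ∈ X, list the open sets U ∈ τ with x ∈ U, then check whether U ∩ (A ∖ {x}) ≠ ∅ for every such U.
  x = x83: open {x83, x85} ∋ x has {x83, x85} ∩ (A ∖ {x83}) = ∅, so x is NOT a limit point.
  x = x84: open {x84, x85} ∋ x has {x84, x85} ∩ (A ∖ {x84}) = ∅, so x is NOT a limit point.
  x = x85: open {x85} ∋ x has {x85} ∩ (A ∖ {x85}) = ∅, so x is NOT a limit point.
Collecting: A' = ∅.


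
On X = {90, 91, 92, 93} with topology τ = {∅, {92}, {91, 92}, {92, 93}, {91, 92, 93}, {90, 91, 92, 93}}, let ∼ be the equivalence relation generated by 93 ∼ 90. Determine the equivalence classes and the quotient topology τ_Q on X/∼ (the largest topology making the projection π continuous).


X/∼ = {[90=93], [91], [92]}; |τ_Q| = 4.

Equivalence classes: [90=93], [91], [92].
Quotient map π: X → X/∼ sends 90 ↦ [90=93], 91 ↦ [91], 92 ↦ [92], 93 ↦ [90=93].
For each subset V ⊆ X/∼, compute π^{-1}(V) ⊆ X and check whether π^{-1}(V) ∈ τ. V is open in τ_Q iff π^{-1}(V) ∈ τ.
  V = {}: π^{-1}(V) = ∅ ∈ τ ✓.
  V = {[90=93]}: π^{-1}(V) = {90, 93} ∉ τ ✗.
  V = {[91]}: π^{-1}(V) = {91} ∉ τ ✗.
  V = {[90=93], [91]}: π^{-1}(V) = {90, 91, 93} ∉ τ ✗.
  V = {[92]}: π^{-1}(V) = {92} ∈ τ ✓.
  V = {[90=93], [92]}: π^{-1}(V) = {90, 92, 93} ∉ τ ✗.
  V = {[91], [92]}: π^{-1}(V) = {91, 92} ∈ τ ✓.
  V = {[90=93], [91], [92]}: π^{-1}(V) = {90, 91, 92, 93} ∈ τ ✓.
Open sets in the quotient: τ_Q = {{}, {[92]}, {[91], [92]}, {[90=93], [91], [92]}} (4 elements).


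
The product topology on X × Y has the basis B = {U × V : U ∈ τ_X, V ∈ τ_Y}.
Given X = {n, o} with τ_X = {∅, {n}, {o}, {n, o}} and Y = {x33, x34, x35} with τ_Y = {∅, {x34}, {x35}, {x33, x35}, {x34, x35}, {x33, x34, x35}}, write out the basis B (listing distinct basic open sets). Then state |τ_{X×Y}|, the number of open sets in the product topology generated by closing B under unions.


Basis B = {∅ × ∅, {n} × {x34}, {n} × {x35}, {o} × {x34}, {o} × {x35}, {n} × {x33, x35}, {n} × {x34, x35}, {n, o} × {x34}, {n, o} × {x35}, {o} × {x33, x35}, {o} × {x34, x35}, {n} × {x33, x34, x35}, {o} × {x33, x34, x35}, {n, o} × {x33, x35}, {n, o} × {x34, x35}, {n, o} × {x33, x34, x35}}; |τ_{X×Y}| = 36.

Enumerate products U × V with U ∈ τ_X, V ∈ τ_Y (deduplicated):
  ∅ × ∅ = {} (∅)
  {n} × {x34} = {(n,x34)}
  {n} × {x35} = {(n,x35)}
  {o} × {x34} = {(o,x34)}
  {o} × {x35} = {(o,x35)}
  {n} × {x33, x35} = {(n,x33), (n,x35)}
  {n} × {x34, x35} = {(n,x34), (n,x35)}
  {n, o} × {x34} = {(n,x34), (o,x34)}
  {n, o} × {x35} = {(n,x35), (o,x35)}
  {o} × {x33, x35} = {(o,x33), (o,x35)}
  {o} × {x34, x35} = {(o,x34), (o,x35)}
  {n} × {x33, x34, x35} = {(n,x33), (n,x34), (n,x35)}
  {o} × {x33, x34, x35} = {(o,x33), (o,x34), (o,x35)}
  {n, o} × {x33, x35} = {(n,x33), (n,x35), (o,x33), (o,x35)}
  {n, o} × {x34, x35} = {(n,x34), (n,x35), (o,x34), (o,x35)}
  {n, o} × {x33, x34, x35} = {(n,x33), (n,x34), (n,x35), (o,x33), (o,x34), (o,x35)}
These 16 distinct sets form the basis B.
Close under arbitrary unions to get τ_{X×Y}; counting gives |τ_{X×Y}| = 36.


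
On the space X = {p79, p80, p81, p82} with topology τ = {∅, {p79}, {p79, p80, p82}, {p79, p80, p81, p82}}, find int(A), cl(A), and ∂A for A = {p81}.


int(A) = ∅, cl(A) = {p81}, ∂A = {p81}.

Closed sets in (X, τ) are complements of opens:
  closed(X, τ) = {∅, {p81}, {p80, p81, p82}, {p79, p80, p81, p82}}.
int(A) = ⋃ {U ∈ τ : U ⊆ A}. Opens contained in A: ∅.
Taking the union of these: int(A) = ∅.
cl(A) = ⋂ {C closed : A ⊆ C}. Closed sets containing A: {p81}, {p80, p81, p82}, {p79, p80, p81, p82}.
Intersecting these: cl(A) = {p81}.
∂A = cl(A) ∖ int(A) = {p81} ∖ ∅ = {p81}.


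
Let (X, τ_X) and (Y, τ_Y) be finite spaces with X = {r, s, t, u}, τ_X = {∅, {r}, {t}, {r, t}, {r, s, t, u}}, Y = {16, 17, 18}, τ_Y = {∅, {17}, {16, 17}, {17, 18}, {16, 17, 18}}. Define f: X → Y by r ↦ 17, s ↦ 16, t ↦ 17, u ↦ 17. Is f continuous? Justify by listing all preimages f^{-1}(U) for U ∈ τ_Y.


f is NOT continuous.

Compute f^{-1}(U) for each U ∈ τ_Y:
  U = ∅: f^{-1}(U) = ∅ ∈ τ_X ✓.
  U = {17}: f^{-1}(U) = {r, t, u} ∉ τ_X ✗.
  U = {16, 17}: f^{-1}(U) = {r, s, t, u} ∈ τ_X ✓.
  U = {17, 18}: f^{-1}(U) = {r, t, u} ∉ τ_X ✗.
  U = {16, 17, 18}: f^{-1}(U) = {r, s, t, u} ∈ τ_X ✓.
Found U = {17} with f^{-1}(U) = {r, t, u} not in τ_X. Therefore f is NOT continuous.


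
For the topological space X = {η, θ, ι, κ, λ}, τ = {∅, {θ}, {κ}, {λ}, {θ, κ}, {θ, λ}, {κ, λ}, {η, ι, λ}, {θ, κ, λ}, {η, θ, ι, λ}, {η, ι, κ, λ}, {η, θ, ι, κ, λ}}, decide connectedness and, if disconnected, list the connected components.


(X, τ) is disconnected; components = [{θ}, {κ}, {η, ι, λ}].

Find clopen sets (U ∈ τ with X ∖ U ∈ τ):
  U = ∅, X ∖ U = {η, θ, ι, κ, λ} — both open, so U is clopen.
  U = {θ}, X ∖ U = {η, ι, κ, λ} — both open, so U is clopen.
  U = {κ}, X ∖ U = {η, θ, ι, λ} — both open, so U is clopen.
  U = {θ, κ}, X ∖ U = {η, ι, λ} — both open, so U is clopen.
  U = {η, ι, λ}, X ∖ U = {θ, κ} — both open, so U is clopen.
  U = {η, θ, ι, λ}, X ∖ U = {κ} — both open, so U is clopen.
  U = {η, ι, κ, λ}, X ∖ U = {θ} — both open, so U is clopen.
  U = {η, θ, ι, κ, λ}, X ∖ U = ∅ — both open, so U is clopen.
Nontrivial clopen(s) exist: e.g. {η, θ, ι, λ}. So (X, τ) is disconnected.
Compute connected components by grouping points that agree on all clopens:
  component: {θ}
  component: {κ}
  component: {η, ι, λ}


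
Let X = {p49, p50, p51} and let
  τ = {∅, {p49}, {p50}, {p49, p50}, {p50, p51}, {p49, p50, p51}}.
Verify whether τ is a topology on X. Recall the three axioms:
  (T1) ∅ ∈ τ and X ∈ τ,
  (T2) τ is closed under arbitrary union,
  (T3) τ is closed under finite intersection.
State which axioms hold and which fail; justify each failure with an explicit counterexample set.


τ IS a topology on X.

Axiom (T1): ∅ ∈ τ? Yes; X ∈ τ? Yes.
Axiom (T2/T3): check pairwise unions and intersections of members of τ.
All pairwise intersections and unions checked — each lies in τ. Therefore τ satisfies (T1), (T2), (T3): it IS a topology on X.


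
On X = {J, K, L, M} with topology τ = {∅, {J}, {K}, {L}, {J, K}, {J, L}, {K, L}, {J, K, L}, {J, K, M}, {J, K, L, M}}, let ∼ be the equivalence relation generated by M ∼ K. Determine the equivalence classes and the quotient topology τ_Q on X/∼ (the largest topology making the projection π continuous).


X/∼ = {[J], [K=M], [L]}; |τ_Q| = 6.

Equivalence classes: [J], [K=M], [L].
Quotient map π: X → X/∼ sends J ↦ [J], K ↦ [K=M], L ↦ [L], M ↦ [K=M].
For each subset V ⊆ X/∼, compute π^{-1}(V) ⊆ X and check whether π^{-1}(V) ∈ τ. V is open in τ_Q iff π^{-1}(V) ∈ τ.
  V = {}: π^{-1}(V) = ∅ ∈ τ ✓.
  V = {[J]}: π^{-1}(V) = {J} ∈ τ ✓.
  V = {[K=M]}: π^{-1}(V) = {K, M} ∉ τ ✗.
  V = {[J], [K=M]}: π^{-1}(V) = {J, K, M} ∈ τ ✓.
  V = {[L]}: π^{-1}(V) = {L} ∈ τ ✓.
  V = {[J], [L]}: π^{-1}(V) = {J, L} ∈ τ ✓.
  V = {[K=M], [L]}: π^{-1}(V) = {K, L, M} ∉ τ ✗.
  V = {[J], [K=M], [L]}: π^{-1}(V) = {J, K, L, M} ∈ τ ✓.
Open sets in the quotient: τ_Q = {{}, {[J]}, {[J], [K=M]}, {[L]}, {[J], [L]}, {[J], [K=M], [L]}} (6 elements).


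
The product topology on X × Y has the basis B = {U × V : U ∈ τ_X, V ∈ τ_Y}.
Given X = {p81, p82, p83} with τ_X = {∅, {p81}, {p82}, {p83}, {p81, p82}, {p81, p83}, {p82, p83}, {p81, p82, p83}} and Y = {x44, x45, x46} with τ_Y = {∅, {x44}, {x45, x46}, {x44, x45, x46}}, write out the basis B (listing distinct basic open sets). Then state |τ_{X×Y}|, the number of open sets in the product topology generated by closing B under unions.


Basis B = {∅ × ∅, {p81} × {x44}, {p82} × {x44}, {p83} × {x44}, {p81, p82} × {x44}, {p81, p83} × {x44}, {p81} × {x45, x46}, {p82, p83} × {x44}, {p82} × {x45, x46}, {p83} × {x45, x46}, {p81} × {x44, x45, x46}, {p81, p82, p83} × {x44}, {p82} × {x44, x45, x46}, {p83} × {x44, x45, x46}, {p81, p82} × {x45, x46}, {p81, p83} × {x45, x46}, {p82, p83} × {x45, x46}, {p81, p82} × {x44, x45, x46}, {p81, p83} × {x44, x45, x46}, {p81, p82, p83} × {x45, x46}, {p82, p83} × {x44, x45, x46}, {p81, p82, p83} × {x44, x45, x46}}; |τ_{X×Y}| = 64.

Enumerate products U × V with U ∈ τ_X, V ∈ τ_Y (deduplicated):
  ∅ × ∅ = {} (∅)
  {p81} × {x44} = {(p81,x44)}
  {p82} × {x44} = {(p82,x44)}
  {p83} × {x44} = {(p83,x44)}
  {p81, p82} × {x44} = {(p81,x44), (p82,x44)}
  {p81, p83} × {x44} = {(p81,x44), (p83,x44)}
  {p81} × {x45, x46} = {(p81,x45), (p81,x46)}
  {p82, p83} × {x44} = {(p82,x44), (p83,x44)}
  {p82} × {x45, x46} = {(p82,x45), (p82,x46)}
  {p83} × {x45, x46} = {(p83,x45), (p83,x46)}
  {p81} × {x44, x45, x46} = {(p81,x44), (p81,x45), (p81,x46)}
  {p81, p82, p83} × {x44} = {(p81,x44), (p82,x44), (p83,x44)}
  {p82} × {x44, x45, x46} = {(p82,x44), (p82,x45), (p82,x46)}
  {p83} × {x44, x45, x46} = {(p83,x44), (p83,x45), (p83,x46)}
  {p81, p82} × {x45, x46} = {(p81,x45), (p81,x46), (p82,x45), (p82,x46)}
  {p81, p83} × {x45, x46} = {(p81,x45), (p81,x46), (p83,x45), (p83,x46)}
  {p82, p83} × {x45, x46} = {(p82,x45), (p82,x46), (p83,x45), (p83,x46)}
  {p81, p82} × {x44, x45, x46} = {(p81,x44), (p81,x45), (p81,x46), (p82,x44), (p82,x45), (p82,x46)}
  {p81, p83} × {x44, x45, x46} = {(p81,x44), (p81,x45), (p81,x46), (p83,x44), (p83,x45), (p83,x46)}
  {p81, p82, p83} × {x45, x46} = {(p81,x45), (p81,x46), (p82,x45), (p82,x46), (p83,x45), (p83,x46)}
  {p82, p83} × {x44, x45, x46} = {(p82,x44), (p82,x45), (p82,x46), (p83,x44), (p83,x45), (p83,x46)}
  {p81, p82, p83} × {x44, x45, x46} = {(p81,x44), (p81,x45), (p81,x46), (p82,x44), (p82,x45), (p82,x46), (p83,x44), (p83,x45), (p83,x46)}
These 22 distinct sets form the basis B.
Close under arbitrary unions to get τ_{X×Y}; counting gives |τ_{X×Y}| = 64.


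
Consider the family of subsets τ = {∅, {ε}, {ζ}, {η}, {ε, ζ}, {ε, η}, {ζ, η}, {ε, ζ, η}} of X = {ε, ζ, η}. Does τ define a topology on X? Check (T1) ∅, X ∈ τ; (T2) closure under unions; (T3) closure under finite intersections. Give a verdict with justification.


τ IS a topology on X.

Axiom (T1): ∅ ∈ τ? Yes; X ∈ τ? Yes.
Axiom (T2/T3): check pairwise unions and intersections of members of τ.
All pairwise intersections and unions checked — each lies in τ. Therefore τ satisfies (T1), (T2), (T3): it IS a topology on X.


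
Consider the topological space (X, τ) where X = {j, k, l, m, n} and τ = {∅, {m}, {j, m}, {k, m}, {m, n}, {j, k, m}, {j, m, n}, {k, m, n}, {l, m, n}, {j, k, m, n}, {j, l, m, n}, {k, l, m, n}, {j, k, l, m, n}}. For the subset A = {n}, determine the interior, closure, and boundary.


int(A) = ∅, cl(A) = {l, n}, ∂A = {l, n}.

Closed sets in (X, τ) are complements of opens:
  closed(X, τ) = {∅, {j}, {k}, {l}, {j, k}, {j, l}, {k, l}, {l, n}, {j, k, l}, {j, l, n}, {k, l, n}, {j, k, l, n}, {j, k, l, m, n}}.
int(A) = ⋃ {U ∈ τ : U ⊆ A}. Opens contained in A: ∅.
Taking the union of these: int(A) = ∅.
cl(A) = ⋂ {C closed : A ⊆ C}. Closed sets containing A: {l, n}, {j, l, n}, {k, l, n}, {j, k, l, n}, {j, k, l, m, n}.
Intersecting these: cl(A) = {l, n}.
∂A = cl(A) ∖ int(A) = {l, n} ∖ ∅ = {l, n}.


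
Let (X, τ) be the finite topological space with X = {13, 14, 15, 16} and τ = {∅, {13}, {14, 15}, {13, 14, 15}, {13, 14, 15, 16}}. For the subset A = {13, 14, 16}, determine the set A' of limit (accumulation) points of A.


A' = {15, 16}

For each x ∈ X, list the open sets U ∈ τ with x ∈ U, then check whether U ∩ (A ∖ {x}) ≠ ∅ for every such U.
  x = 13: open {13} ∋ x has {13} ∩ (A ∖ {13}) = ∅, so x is NOT a limit point.
  x = 14: open {14, 15} ∋ x has {14, 15} ∩ (A ∖ {14}) = ∅, so x is NOT a limit point.
  x = 15: opens ∋ x are {14, 15}, {13, 14, 15}, {13, 14, 15, 16}; each meets A ∖ {15}, so x IS a limit point.
  x = 16: opens ∋ x are {13, 14, 15, 16}; each meets A ∖ {16}, so x IS a limit point.
Collecting: A' = {15, 16}.


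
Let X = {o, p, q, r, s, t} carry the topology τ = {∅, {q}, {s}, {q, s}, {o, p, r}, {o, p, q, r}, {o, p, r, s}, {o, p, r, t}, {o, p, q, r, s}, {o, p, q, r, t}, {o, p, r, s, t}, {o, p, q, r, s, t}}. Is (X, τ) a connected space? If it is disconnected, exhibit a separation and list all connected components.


(X, τ) is disconnected; components = [{q}, {s}, {o, p, r, t}].

Find clopen sets (U ∈ τ with X ∖ U ∈ τ):
  U = ∅, X ∖ U = {o, p, q, r, s, t} — both open, so U is clopen.
  U = {q}, X ∖ U = {o, p, r, s, t} — both open, so U is clopen.
  U = {s}, X ∖ U = {o, p, q, r, t} — both open, so U is clopen.
  U = {q, s}, X ∖ U = {o, p, r, t} — both open, so U is clopen.
  U = {o, p, r, t}, X ∖ U = {q, s} — both open, so U is clopen.
  U = {o, p, q, r, t}, X ∖ U = {s} — both open, so U is clopen.
  U = {o, p, r, s, t}, X ∖ U = {q} — both open, so U is clopen.
  U = {o, p, q, r, s, t}, X ∖ U = ∅ — both open, so U is clopen.
Nontrivial clopen(s) exist: e.g. {q}. So (X, τ) is disconnected.
Compute connected components by grouping points that agree on all clopens:
  component: {q}
  component: {s}
  component: {o, p, r, t}


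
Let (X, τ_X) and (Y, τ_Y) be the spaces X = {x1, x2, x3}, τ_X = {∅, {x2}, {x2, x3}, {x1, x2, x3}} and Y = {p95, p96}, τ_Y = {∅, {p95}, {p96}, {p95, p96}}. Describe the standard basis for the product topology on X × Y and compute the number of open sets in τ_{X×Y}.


Basis B = {∅ × ∅, {x2} × {p95}, {x2} × {p96}, {x2} × {p95, p96}, {x2, x3} × {p95}, {x2, x3} × {p96}, {x1, x2, x3} × {p95}, {x1, x2, x3} × {p96}, {x2, x3} × {p95, p96}, {x1, x2, x3} × {p95, p96}}; |τ_{X×Y}| = 16.

Enumerate products U × V with U ∈ τ_X, V ∈ τ_Y (deduplicated):
  ∅ × ∅ = {} (∅)
  {x2} × {p95} = {(x2,p95)}
  {x2} × {p96} = {(x2,p96)}
  {x2} × {p95, p96} = {(x2,p95), (x2,p96)}
  {x2, x3} × {p95} = {(x2,p95), (x3,p95)}
  {x2, x3} × {p96} = {(x2,p96), (x3,p96)}
  {x1, x2, x3} × {p95} = {(x1,p95), (x2,p95), (x3,p95)}
  {x1, x2, x3} × {p96} = {(x1,p96), (x2,p96), (x3,p96)}
  {x2, x3} × {p95, p96} = {(x2,p95), (x2,p96), (x3,p95), (x3,p96)}
  {x1, x2, x3} × {p95, p96} = {(x1,p95), (x1,p96), (x2,p95), (x2,p96), (x3,p95), (x3,p96)}
These 10 distinct sets form the basis B.
Close under arbitrary unions to get τ_{X×Y}; counting gives |τ_{X×Y}| = 16.


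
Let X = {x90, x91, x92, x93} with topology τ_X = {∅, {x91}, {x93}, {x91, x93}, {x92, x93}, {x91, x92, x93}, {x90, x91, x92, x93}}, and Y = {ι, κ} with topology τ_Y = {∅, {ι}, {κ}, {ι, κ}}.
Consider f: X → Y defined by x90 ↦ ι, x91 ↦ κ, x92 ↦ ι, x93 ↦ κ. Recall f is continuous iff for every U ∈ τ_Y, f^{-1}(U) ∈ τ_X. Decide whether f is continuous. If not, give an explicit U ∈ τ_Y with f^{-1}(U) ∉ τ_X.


f is NOT continuous.

Compute f^{-1}(U) for each U ∈ τ_Y:
  U = ∅: f^{-1}(U) = ∅ ∈ τ_X ✓.
  U = {ι}: f^{-1}(U) = {x90, x92} ∉ τ_X ✗.
  U = {κ}: f^{-1}(U) = {x91, x93} ∈ τ_X ✓.
  U = {ι, κ}: f^{-1}(U) = {x90, x91, x92, x93} ∈ τ_X ✓.
Found U = {ι} with f^{-1}(U) = {x90, x92} not in τ_X. Therefore f is NOT continuous.


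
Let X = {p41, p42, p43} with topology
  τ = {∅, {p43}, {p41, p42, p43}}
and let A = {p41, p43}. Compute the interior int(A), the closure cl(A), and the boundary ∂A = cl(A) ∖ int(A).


int(A) = {p43}, cl(A) = {p41, p42, p43}, ∂A = {p41, p42}.

Closed sets in (X, τ) are complements of opens:
  closed(X, τ) = {∅, {p41, p42}, {p41, p42, p43}}.
int(A) = ⋃ {U ∈ τ : U ⊆ A}. Opens contained in A: ∅, {p43}.
Taking the union of these: int(A) = {p43}.
cl(A) = ⋂ {C closed : A ⊆ C}. Closed sets containing A: {p41, p42, p43}.
Intersecting these: cl(A) = {p41, p42, p43}.
∂A = cl(A) ∖ int(A) = {p41, p42, p43} ∖ {p43} = {p41, p42}.


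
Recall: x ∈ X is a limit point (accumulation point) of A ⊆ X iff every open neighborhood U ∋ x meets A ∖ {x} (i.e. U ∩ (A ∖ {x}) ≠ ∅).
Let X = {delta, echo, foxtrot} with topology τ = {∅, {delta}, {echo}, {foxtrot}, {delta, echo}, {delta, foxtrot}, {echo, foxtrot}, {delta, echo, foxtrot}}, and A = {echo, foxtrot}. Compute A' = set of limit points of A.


A' = ∅

For each x ∈ X, list the open sets U ∈ τ with x ∈ U, then check whether U ∩ (A ∖ {x}) ≠ ∅ for every such U.
  x = delta: open {delta} ∋ x has {delta} ∩ (A ∖ {delta}) = ∅, so x is NOT a limit point.
  x = echo: open {echo} ∋ x has {echo} ∩ (A ∖ {echo}) = ∅, so x is NOT a limit point.
  x = foxtrot: open {foxtrot} ∋ x has {foxtrot} ∩ (A ∖ {foxtrot}) = ∅, so x is NOT a limit point.
Collecting: A' = ∅.


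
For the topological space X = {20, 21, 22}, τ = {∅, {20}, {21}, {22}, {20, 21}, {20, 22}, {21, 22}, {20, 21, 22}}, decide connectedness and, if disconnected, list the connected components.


(X, τ) is disconnected; components = [{20}, {21}, {22}].

Find clopen sets (U ∈ τ with X ∖ U ∈ τ):
  U = ∅, X ∖ U = {20, 21, 22} — both open, so U is clopen.
  U = {20}, X ∖ U = {21, 22} — both open, so U is clopen.
  U = {21}, X ∖ U = {20, 22} — both open, so U is clopen.
  U = {22}, X ∖ U = {20, 21} — both open, so U is clopen.
  U = {20, 21}, X ∖ U = {22} — both open, so U is clopen.
  U = {20, 22}, X ∖ U = {21} — both open, so U is clopen.
  U = {21, 22}, X ∖ U = {20} — both open, so U is clopen.
  U = {20, 21, 22}, X ∖ U = ∅ — both open, so U is clopen.
Nontrivial clopen(s) exist: e.g. {20}. So (X, τ) is disconnected.
Compute connected components by grouping points that agree on all clopens:
  component: {20}
  component: {21}
  component: {22}
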